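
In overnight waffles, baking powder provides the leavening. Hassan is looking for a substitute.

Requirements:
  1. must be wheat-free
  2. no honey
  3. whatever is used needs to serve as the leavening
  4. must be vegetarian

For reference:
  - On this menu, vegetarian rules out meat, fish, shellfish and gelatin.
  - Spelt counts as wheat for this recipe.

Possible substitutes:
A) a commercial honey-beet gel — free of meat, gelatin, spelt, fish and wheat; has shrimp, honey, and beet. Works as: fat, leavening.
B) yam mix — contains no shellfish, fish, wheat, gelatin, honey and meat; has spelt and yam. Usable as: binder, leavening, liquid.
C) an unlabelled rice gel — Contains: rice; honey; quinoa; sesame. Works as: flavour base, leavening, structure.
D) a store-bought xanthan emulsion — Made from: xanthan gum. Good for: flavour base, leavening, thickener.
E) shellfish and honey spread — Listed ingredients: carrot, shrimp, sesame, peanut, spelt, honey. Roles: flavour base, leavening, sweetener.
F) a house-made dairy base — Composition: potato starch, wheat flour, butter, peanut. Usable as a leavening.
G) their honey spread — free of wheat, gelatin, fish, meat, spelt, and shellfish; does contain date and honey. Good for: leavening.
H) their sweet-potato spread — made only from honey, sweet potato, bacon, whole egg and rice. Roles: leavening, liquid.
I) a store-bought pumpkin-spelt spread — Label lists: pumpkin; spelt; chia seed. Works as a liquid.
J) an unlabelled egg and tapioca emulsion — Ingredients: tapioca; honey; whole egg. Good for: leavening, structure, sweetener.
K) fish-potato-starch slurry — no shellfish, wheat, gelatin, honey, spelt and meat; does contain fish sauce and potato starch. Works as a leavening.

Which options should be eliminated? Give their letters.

A, B, C, E, F, G, H, I, J, K

A: has shrimp, so not vegetarian; has honey, so not honey-free — reject
B: has spelt, so not wheat-free — no
C: has honey, so not honey-free — reject
D: only xanthan gum; none excluded — keep
E: has shrimp, so not vegetarian; has spelt, so not wheat-free (and 1 more) — no
F: has wheat flour, so not wheat-free — out
G: has honey, so not honey-free — out
H: has bacon, so not vegetarian; has honey, so not honey-free — no
I: not usable as a leavening; has spelt, so not wheat-free — no
J: has honey, so not honey-free — out
K: has fish sauce, so not vegetarian — out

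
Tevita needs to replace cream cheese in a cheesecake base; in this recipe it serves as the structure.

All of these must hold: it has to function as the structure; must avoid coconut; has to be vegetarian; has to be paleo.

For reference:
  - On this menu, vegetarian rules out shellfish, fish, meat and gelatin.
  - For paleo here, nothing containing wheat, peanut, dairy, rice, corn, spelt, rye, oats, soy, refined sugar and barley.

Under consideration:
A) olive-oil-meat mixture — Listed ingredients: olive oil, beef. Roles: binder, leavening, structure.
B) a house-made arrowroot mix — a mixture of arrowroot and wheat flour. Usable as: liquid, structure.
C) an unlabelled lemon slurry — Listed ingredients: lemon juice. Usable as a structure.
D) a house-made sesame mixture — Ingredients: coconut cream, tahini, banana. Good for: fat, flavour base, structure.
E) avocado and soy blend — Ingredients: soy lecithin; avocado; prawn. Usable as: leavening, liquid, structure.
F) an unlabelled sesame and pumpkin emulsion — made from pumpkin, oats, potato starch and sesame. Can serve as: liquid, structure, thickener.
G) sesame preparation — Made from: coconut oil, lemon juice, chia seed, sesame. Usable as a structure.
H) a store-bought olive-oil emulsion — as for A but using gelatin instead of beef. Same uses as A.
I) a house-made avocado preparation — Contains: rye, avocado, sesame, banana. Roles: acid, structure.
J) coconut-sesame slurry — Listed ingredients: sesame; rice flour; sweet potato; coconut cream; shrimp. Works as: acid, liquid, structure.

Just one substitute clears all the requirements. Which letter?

C

A: has beef, so not vegetarian — reject
B: has wheat flour, so not paleo — reject
C: paleo, vegetarian — keep
D: has coconut cream, so not coconut-free — no
E: has prawn, so not vegetarian; has soy lecithin, so not paleo — out
F: has oats, so not paleo — no
G: has coconut oil, so not coconut-free — reject
H: has gelatin, so not vegetarian — out
I: has rye, so not paleo — no
J: has shrimp, so not vegetarian; has rice flour, so not paleo (and 1 more) — no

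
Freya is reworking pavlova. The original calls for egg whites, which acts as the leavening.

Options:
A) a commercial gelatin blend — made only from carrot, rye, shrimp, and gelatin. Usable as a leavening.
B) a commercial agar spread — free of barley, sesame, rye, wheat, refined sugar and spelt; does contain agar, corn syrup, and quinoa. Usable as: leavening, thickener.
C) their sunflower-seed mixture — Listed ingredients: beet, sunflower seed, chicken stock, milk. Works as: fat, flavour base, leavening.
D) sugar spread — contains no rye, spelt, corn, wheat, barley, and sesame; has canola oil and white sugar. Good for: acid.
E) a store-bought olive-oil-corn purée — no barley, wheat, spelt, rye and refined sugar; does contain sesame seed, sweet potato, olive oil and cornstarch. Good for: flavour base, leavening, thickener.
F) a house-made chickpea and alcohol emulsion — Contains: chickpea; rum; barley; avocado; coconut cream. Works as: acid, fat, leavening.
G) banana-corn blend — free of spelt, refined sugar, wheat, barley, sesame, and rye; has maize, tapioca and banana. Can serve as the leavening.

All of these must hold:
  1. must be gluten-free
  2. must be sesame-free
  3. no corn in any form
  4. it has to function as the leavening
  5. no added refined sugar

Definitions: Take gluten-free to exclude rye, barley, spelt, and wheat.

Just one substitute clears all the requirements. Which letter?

A: has rye, so not gluten-free — out
B: has corn syrup, so not corn-free — reject
C: all constraints satisfied — keep
D: not usable as a leavening; has white sugar, so not no-added-sugar — reject
E: has cornstarch, so not corn-free; has sesame seed, so not sesame-free — out
F: has barley, so not gluten-free — reject
G: has maize, so not corn-free — reject

C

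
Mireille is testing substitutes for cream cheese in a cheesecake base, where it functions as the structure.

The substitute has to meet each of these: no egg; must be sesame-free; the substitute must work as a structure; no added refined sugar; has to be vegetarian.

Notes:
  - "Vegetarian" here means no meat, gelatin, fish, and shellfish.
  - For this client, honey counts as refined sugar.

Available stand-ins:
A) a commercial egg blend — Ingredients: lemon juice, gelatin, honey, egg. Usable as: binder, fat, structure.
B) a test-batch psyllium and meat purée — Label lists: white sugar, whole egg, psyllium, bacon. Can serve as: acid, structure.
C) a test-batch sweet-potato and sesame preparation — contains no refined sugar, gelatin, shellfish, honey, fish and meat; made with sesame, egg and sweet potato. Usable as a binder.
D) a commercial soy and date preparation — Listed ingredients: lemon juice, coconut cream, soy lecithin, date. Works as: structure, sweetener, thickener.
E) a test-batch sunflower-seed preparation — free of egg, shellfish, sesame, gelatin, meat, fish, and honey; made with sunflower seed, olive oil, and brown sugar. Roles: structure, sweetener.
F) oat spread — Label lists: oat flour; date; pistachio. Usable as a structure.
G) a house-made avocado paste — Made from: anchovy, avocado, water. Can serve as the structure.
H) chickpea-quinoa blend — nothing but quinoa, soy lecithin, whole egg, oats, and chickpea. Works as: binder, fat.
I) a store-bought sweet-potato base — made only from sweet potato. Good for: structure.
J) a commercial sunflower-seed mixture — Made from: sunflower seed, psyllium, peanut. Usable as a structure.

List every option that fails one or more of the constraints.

A, B, C, E, G, H

A: has gelatin, so not vegetarian; has egg, so not egg-free (and 1 more) — no
B: has bacon, so not vegetarian; has whole egg, so not egg-free (and 1 more) — reject
C: not usable as a structure; has egg, so not egg-free (and 1 more) — reject
D: all constraints satisfied — OK
E: has brown sugar, so not no-added-sugar — no
F: all constraints satisfied — keep
G: has anchovy, so not vegetarian — no
H: not usable as a structure; has whole egg, so not egg-free — reject
I: only sweet potato; none excluded — valid
J: only peanut, sunflower seed and psyllium; none excluded — keep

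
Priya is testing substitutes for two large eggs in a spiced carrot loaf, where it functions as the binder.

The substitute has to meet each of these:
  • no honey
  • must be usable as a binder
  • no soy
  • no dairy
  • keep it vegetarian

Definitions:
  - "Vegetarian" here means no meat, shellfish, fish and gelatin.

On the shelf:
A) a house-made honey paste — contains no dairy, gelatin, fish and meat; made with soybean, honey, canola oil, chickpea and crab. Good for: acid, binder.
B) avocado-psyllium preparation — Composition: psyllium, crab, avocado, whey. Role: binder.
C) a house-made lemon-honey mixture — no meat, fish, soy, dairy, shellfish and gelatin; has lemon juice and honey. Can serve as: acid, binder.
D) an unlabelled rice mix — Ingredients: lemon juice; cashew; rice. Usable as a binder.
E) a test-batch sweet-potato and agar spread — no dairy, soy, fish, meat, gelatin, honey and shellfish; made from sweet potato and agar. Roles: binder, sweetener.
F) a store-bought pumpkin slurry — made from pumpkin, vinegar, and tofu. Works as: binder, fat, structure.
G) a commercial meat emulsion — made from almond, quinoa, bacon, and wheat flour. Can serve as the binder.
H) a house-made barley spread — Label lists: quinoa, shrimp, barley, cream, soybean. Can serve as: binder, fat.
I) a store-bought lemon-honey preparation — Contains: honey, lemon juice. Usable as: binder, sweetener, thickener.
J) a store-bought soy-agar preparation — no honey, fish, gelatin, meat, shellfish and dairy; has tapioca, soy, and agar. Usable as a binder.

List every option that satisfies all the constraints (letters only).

D, E

A: has crab, so not vegetarian; has honey, so not honey-free (and 1 more) — no
B: has crab, so not vegetarian; has whey, so not dairy-free — out
C: has honey, so not honey-free — no
D: vegetarian, no dairy — keep
E: no honey, no dairy — keep
F: has tofu, so not soy-free — reject
G: has bacon, so not vegetarian — reject
H: has shrimp, so not vegetarian; has cream, so not dairy-free (and 1 more) — no
I: has honey, so not honey-free — no
J: has soy, so not soy-free — out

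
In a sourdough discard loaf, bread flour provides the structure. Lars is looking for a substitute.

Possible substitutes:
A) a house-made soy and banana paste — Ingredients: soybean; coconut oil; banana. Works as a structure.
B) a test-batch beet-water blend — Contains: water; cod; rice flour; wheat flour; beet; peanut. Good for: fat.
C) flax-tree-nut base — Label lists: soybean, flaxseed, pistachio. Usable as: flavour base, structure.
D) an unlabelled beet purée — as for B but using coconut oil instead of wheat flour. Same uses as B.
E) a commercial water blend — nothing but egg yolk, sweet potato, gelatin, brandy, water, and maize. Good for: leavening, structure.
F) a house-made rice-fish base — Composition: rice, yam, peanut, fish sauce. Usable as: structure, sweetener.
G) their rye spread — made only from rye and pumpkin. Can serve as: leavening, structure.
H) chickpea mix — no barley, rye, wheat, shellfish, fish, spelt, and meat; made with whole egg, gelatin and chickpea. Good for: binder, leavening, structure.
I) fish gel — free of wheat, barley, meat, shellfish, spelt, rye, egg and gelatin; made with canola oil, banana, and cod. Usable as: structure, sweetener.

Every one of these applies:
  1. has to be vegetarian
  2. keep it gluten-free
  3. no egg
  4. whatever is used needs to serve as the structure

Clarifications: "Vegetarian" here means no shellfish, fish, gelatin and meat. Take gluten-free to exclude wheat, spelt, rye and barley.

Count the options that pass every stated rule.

A: only coconut oil, soybean and banana; none excluded — keep
B: not usable as a structure; has cod, so not vegetarian (and 1 more) — reject
C: only soybean, pistachio and flaxseed; none excluded — valid
D: not usable as a structure; has cod, so not vegetarian — out
E: has gelatin, so not vegetarian; has egg yolk, so not egg-free — out
F: has fish sauce, so not vegetarian — out
G: has rye, so not gluten-free — reject
H: has gelatin, so not vegetarian; has whole egg, so not egg-free — out
I: has cod, so not vegetarian — reject

2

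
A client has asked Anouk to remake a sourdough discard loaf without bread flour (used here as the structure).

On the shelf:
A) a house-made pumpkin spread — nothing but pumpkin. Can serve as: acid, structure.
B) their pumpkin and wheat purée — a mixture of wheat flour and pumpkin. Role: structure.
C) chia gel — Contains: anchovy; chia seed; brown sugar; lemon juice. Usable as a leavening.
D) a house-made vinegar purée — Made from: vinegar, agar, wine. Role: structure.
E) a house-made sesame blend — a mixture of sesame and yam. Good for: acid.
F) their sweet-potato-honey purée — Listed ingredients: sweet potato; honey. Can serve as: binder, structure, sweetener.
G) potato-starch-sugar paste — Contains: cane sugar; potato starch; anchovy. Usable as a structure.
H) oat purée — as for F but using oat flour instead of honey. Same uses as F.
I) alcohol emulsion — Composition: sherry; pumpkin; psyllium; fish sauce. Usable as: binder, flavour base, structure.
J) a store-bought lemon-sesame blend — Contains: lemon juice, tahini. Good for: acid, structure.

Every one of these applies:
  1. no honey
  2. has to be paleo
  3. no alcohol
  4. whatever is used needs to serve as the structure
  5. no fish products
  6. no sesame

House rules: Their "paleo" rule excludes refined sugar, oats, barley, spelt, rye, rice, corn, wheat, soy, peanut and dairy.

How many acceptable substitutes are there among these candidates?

1

A: only pumpkin; none excluded — valid
B: has wheat flour, so not paleo — reject
C: not usable as a structure; has brown sugar, so not paleo (and 1 more) — no
D: has wine, so not alcohol-free — out
E: not usable as a structure; has sesame, so not sesame-free — out
F: has honey, so not honey-free — no
G: has cane sugar, so not paleo; has anchovy, so not fish-free — reject
H: has oat flour, so not paleo — reject
I: has fish sauce, so not fish-free; has sherry, so not alcohol-free — reject
J: has tahini, so not sesame-free — reject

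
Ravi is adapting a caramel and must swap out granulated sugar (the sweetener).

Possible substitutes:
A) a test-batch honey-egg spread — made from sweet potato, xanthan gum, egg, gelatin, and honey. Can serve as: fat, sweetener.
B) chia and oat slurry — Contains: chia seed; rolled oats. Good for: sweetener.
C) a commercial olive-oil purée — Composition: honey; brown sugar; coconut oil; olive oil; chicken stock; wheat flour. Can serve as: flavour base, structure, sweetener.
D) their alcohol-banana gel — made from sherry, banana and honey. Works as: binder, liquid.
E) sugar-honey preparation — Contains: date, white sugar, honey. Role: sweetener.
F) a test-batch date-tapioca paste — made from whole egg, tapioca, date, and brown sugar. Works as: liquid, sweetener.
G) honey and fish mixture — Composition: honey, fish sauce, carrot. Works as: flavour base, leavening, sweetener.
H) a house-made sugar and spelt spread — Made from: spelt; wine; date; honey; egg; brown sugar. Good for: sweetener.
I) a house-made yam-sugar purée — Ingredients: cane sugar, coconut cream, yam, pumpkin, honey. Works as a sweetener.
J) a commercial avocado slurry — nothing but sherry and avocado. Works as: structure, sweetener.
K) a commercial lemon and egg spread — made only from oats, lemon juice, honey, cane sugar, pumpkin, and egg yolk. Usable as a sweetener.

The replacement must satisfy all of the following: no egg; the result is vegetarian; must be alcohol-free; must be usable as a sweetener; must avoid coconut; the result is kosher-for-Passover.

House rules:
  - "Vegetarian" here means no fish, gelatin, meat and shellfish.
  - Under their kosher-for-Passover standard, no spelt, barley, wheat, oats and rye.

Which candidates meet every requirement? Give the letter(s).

A: has gelatin, so not vegetarian; has egg, so not egg-free — reject
B: has rolled oats, so not kosher-for-Passover — out
C: has chicken stock, so not vegetarian; has wheat flour, so not kosher-for-Passover (and 1 more) — no
D: not usable as a sweetener; has sherry, so not alcohol-free — no
E: all constraints satisfied — keep
F: has whole egg, so not egg-free — out
G: has fish sauce, so not vegetarian — reject
H: has spelt, so not kosher-for-Passover; has wine, so not alcohol-free (and 1 more) — reject
I: has coconut cream, so not coconut-free — reject
J: has sherry, so not alcohol-free — out
K: has oats, so not kosher-for-Passover; has egg yolk, so not egg-free — out

E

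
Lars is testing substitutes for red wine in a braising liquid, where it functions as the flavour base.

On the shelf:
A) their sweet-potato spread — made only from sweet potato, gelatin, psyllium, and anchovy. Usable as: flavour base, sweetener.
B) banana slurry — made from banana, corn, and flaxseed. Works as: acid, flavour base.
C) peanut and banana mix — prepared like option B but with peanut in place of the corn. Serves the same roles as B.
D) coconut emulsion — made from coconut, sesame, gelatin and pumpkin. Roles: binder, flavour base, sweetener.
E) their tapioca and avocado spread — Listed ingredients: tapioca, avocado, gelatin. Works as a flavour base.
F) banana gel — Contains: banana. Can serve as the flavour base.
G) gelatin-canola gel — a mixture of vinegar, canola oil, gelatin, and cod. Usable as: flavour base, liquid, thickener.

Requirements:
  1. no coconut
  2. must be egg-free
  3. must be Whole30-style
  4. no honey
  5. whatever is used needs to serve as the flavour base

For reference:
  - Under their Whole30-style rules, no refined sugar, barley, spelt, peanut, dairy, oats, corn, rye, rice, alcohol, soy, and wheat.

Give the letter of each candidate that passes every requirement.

A: all constraints satisfied — keep
B: has corn, so not Whole30-style — reject
C: has peanut, so not Whole30-style — no
D: has coconut, so not coconut-free — reject
E: every rule checks out — keep
F: only banana; none excluded — OK
G: cod and gelatin etc. — none of it excluded — valid

A, E, F, G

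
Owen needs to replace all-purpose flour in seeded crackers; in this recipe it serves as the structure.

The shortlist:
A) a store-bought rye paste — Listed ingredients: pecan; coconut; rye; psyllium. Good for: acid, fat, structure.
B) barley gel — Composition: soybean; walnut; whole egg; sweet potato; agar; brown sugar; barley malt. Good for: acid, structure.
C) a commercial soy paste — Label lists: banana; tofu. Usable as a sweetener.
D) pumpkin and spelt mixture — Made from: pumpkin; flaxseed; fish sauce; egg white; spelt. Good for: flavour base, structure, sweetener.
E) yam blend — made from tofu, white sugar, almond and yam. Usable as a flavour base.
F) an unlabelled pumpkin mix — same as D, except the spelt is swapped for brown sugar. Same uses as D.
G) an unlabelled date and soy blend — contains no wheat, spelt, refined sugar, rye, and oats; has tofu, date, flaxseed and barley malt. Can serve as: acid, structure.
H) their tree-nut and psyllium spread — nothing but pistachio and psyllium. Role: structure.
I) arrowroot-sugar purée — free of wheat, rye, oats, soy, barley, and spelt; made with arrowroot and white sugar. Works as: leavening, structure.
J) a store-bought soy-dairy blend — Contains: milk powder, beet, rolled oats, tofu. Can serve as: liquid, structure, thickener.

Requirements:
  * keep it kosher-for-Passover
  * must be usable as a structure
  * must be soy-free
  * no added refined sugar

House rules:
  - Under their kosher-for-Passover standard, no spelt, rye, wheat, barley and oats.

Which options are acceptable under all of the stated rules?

A: has rye, so not kosher-for-Passover — reject
B: has barley malt, so not kosher-for-Passover; has brown sugar, so not no-added-sugar (and 1 more) — out
C: not usable as a structure; has tofu, so not soy-free — no
D: has spelt, so not kosher-for-Passover — out
E: not usable as a structure; has white sugar, so not no-added-sugar (and 1 more) — no
F: has brown sugar, so not no-added-sugar — no
G: has barley malt, so not kosher-for-Passover; has tofu, so not soy-free — out
H: only pistachio and psyllium; none excluded — OK
I: has white sugar, so not no-added-sugar — reject
J: has rolled oats, so not kosher-for-Passover; has tofu, so not soy-free — reject

H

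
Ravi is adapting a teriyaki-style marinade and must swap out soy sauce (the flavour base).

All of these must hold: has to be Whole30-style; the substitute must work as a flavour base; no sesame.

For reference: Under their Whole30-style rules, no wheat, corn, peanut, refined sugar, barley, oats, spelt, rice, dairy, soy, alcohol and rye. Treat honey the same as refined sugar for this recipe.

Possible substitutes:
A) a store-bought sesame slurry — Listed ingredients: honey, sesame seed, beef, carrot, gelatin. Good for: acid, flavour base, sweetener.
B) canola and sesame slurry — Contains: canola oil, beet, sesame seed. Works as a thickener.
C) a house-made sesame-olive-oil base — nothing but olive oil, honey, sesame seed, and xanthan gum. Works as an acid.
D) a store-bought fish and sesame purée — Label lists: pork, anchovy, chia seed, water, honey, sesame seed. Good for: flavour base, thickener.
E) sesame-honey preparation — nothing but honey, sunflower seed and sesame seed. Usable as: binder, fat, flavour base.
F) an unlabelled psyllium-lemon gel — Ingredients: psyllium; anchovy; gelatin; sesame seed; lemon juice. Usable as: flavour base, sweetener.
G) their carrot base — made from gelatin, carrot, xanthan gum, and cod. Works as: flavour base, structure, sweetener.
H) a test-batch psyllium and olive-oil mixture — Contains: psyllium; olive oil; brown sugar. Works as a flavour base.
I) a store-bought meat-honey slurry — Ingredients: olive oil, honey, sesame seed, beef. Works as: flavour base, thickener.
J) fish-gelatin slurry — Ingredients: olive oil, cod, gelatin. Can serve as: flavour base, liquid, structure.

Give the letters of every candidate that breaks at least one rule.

A, B, C, D, E, F, H, I

A: has honey, so not Whole30-style; has sesame seed, so not sesame-free — out
B: not usable as a flavour base; has sesame seed, so not sesame-free — no
C: not usable as a flavour base; has honey, so not Whole30-style (and 1 more) — out
D: has honey, so not Whole30-style; has sesame seed, so not sesame-free — out
E: has honey, so not Whole30-style; has sesame seed, so not sesame-free — out
F: has sesame seed, so not sesame-free — reject
G: every rule checks out — OK
H: has brown sugar, so not Whole30-style — out
I: has honey, so not Whole30-style; has sesame seed, so not sesame-free — reject
J: every rule checks out — valid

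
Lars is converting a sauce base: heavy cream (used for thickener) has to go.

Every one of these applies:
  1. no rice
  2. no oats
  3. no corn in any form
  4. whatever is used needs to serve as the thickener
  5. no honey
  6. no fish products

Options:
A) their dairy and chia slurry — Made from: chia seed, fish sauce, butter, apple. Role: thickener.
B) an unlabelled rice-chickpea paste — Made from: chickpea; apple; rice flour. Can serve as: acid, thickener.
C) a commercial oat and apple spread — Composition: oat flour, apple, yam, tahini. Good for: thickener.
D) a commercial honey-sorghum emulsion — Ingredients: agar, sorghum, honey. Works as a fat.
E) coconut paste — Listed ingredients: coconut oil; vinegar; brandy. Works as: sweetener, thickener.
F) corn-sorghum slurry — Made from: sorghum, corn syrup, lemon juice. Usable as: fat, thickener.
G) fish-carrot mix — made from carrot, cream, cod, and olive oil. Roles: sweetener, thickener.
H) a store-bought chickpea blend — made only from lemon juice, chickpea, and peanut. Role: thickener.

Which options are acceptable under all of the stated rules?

A: has fish sauce, so not fish-free — out
B: has rice flour, so not rice-free — reject
C: has oat flour, so not oat-free — reject
D: not usable as a thickener; has honey, so not honey-free — out
E: no corn, no oats — keep
F: has corn syrup, so not corn-free — reject
G: has cod, so not fish-free — out
H: all constraints satisfied — OK

E, H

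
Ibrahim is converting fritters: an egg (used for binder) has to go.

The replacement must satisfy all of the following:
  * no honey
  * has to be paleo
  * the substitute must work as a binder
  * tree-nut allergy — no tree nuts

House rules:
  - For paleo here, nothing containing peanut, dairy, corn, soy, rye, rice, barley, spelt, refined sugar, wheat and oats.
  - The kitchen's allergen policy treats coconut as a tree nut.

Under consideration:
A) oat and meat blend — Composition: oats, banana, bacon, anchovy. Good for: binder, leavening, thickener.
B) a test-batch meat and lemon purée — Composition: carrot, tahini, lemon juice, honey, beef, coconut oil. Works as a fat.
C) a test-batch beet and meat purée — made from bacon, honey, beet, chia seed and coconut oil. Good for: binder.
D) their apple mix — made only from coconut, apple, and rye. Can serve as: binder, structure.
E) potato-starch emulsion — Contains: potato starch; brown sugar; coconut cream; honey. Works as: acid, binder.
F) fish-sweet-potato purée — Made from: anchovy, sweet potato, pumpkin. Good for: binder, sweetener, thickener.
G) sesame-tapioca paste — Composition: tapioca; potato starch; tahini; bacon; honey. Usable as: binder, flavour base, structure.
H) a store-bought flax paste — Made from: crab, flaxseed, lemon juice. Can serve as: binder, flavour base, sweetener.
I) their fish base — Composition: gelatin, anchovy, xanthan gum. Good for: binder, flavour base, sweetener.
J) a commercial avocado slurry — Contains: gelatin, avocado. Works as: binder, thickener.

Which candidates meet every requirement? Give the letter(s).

F, H, I, J

A: has oats, so not paleo — out
B: not usable as a binder; has coconut oil, so not tree-nut-free (and 1 more) — out
C: has coconut oil, so not tree-nut-free; has honey, so not honey-free — no
D: has rye, so not paleo; has coconut, so not tree-nut-free — out
E: has brown sugar, so not paleo; has coconut cream, so not tree-nut-free (and 1 more) — reject
F: nothing on the exclusion list — valid
G: has honey, so not honey-free — out
H: all constraints satisfied — keep
I: tree-nut-free, no honey — keep
J: every rule checks out — valid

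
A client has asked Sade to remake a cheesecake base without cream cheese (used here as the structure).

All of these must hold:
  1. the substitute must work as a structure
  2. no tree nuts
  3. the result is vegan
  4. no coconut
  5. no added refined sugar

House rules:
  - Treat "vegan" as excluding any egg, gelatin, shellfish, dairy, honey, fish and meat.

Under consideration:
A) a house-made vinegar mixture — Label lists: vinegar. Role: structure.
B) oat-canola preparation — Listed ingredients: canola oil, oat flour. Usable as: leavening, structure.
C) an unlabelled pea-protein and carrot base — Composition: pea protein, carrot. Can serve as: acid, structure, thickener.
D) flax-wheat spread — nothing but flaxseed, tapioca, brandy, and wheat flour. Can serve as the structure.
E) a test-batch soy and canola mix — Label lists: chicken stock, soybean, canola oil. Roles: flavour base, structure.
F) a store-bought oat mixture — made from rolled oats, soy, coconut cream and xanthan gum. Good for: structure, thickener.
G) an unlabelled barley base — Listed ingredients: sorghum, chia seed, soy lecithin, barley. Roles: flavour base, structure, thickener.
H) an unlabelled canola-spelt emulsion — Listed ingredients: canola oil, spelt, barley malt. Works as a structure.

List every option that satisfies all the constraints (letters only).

A, B, C, D, G, H

A: only vinegar; none excluded — keep
B: only oat flour and canola oil; none excluded — OK
C: no coconut, no refined sugar — OK
D: works as a structure, no tree nuts, vegan — OK
E: has chicken stock, so not vegan — reject
F: has coconut cream, so not coconut-free — no
G: barley and soy lecithin etc. — none of it excluded — keep
H: only barley malt, spelt and canola oil; none excluded — OK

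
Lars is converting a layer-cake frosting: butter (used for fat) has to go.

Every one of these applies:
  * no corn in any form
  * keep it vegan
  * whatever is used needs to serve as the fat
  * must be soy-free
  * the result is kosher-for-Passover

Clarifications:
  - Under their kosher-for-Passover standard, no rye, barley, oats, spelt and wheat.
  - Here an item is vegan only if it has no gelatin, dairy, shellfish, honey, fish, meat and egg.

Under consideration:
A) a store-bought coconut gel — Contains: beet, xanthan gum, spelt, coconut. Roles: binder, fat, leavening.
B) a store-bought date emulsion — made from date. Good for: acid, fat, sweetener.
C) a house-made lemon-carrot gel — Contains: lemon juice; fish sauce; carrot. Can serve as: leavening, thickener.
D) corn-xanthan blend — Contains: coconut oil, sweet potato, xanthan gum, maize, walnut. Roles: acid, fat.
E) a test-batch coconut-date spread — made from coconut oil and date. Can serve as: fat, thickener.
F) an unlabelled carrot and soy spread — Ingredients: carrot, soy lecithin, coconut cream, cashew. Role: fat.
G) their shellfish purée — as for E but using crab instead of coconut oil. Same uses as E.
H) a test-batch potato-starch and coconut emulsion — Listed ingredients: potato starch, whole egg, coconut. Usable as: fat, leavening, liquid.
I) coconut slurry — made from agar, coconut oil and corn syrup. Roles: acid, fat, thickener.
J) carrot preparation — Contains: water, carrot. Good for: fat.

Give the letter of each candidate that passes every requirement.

A: has spelt, so not kosher-for-Passover — reject
B: kosher-for-Passover, vegan — keep
C: not usable as a fat; has fish sauce, so not vegan — out
D: has maize, so not corn-free — out
E: kosher-for-Passover, no soy — valid
F: has soy lecithin, so not soy-free — out
G: has crab, so not vegan — out
H: has whole egg, so not vegan — no
I: has corn syrup, so not corn-free — out
J: only carrot and water; none excluded — keep

B, E, J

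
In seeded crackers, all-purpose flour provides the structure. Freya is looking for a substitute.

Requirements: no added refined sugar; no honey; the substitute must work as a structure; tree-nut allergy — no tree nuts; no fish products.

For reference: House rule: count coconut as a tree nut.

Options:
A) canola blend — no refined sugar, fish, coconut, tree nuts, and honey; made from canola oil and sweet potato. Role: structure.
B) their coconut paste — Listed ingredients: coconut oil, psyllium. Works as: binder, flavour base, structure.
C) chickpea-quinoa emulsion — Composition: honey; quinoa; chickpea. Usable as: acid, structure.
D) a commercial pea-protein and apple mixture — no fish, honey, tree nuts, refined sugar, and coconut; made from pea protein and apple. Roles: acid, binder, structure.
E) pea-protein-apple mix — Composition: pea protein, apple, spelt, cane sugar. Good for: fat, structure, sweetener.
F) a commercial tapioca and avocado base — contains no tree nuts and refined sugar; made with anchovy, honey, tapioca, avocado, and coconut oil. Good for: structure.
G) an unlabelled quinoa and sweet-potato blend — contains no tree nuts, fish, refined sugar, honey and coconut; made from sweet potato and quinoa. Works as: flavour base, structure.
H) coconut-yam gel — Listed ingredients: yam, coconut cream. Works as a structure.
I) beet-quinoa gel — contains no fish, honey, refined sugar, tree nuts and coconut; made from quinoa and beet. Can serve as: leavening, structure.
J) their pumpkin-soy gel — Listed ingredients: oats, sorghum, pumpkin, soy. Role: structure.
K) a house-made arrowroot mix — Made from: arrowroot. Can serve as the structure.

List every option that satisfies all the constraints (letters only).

A: all constraints satisfied — keep
B: has coconut oil, so not tree-nut-free — out
C: has honey, so not honey-free — no
D: no fish, tree-nut-free — keep
E: has cane sugar, so not no-added-sugar — out
F: has coconut oil, so not tree-nut-free; has honey, so not honey-free (and 1 more) — no
G: works as a structure, no refined sugar, no fish — valid
H: has coconut cream, so not tree-nut-free — no
I: no fish, no honey — valid
J: oats and soy etc. — none of it excluded — OK
K: only arrowroot; none excluded — valid

A, D, G, I, J, K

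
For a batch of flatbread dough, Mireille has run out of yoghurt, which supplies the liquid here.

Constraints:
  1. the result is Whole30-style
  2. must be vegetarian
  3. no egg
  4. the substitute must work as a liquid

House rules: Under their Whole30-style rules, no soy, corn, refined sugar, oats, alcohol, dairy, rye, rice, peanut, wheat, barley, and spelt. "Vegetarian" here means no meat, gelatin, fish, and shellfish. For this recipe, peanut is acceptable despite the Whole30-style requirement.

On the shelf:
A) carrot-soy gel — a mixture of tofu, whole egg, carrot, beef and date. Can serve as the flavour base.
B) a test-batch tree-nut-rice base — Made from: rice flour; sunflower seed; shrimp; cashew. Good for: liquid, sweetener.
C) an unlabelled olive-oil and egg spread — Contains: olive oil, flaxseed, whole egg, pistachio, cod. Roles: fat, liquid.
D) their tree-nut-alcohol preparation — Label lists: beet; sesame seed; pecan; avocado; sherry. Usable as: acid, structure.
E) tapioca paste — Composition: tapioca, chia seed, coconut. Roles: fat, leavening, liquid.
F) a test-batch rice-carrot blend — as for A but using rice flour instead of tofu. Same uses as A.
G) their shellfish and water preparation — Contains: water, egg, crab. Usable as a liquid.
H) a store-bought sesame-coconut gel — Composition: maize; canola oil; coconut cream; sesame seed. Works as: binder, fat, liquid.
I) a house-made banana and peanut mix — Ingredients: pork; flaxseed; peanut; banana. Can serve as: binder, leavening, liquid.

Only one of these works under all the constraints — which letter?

A: not usable as a liquid; has tofu, so not Whole30-style (and 2 more) — reject
B: has rice flour, so not Whole30-style; has shrimp, so not vegetarian — no
C: has cod, so not vegetarian; has whole egg, so not egg-free — out
D: not usable as a liquid; has sherry, so not Whole30-style — reject
E: only coconut, tapioca, and chia seed; none excluded — keep
F: not usable as a liquid; has rice flour, so not Whole30-style (and 2 more) — no
G: has crab, so not vegetarian; has egg, so not egg-free — reject
H: has maize, so not Whole30-style — out
I: has pork, so not vegetarian — no

E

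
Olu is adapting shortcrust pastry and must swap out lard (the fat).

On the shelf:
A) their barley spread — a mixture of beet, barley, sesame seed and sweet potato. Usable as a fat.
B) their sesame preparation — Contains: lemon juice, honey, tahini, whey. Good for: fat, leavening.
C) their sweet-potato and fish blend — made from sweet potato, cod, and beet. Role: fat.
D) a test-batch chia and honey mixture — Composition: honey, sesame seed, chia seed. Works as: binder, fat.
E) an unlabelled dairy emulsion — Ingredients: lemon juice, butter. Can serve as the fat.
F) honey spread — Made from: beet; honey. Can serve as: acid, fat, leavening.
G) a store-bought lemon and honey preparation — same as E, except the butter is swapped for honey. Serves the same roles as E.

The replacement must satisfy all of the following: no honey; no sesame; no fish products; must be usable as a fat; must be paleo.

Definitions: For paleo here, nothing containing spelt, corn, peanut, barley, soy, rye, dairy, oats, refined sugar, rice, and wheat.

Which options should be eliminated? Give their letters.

A: has barley, so not paleo; has sesame seed, so not sesame-free — no
B: has whey, so not paleo; has honey, so not honey-free (and 1 more) — no
C: has cod, so not fish-free — no
D: has honey, so not honey-free; has sesame seed, so not sesame-free — out
E: has butter, so not paleo — out
F: has honey, so not honey-free — no
G: has honey, so not honey-free — reject

A, B, C, D, E, F, G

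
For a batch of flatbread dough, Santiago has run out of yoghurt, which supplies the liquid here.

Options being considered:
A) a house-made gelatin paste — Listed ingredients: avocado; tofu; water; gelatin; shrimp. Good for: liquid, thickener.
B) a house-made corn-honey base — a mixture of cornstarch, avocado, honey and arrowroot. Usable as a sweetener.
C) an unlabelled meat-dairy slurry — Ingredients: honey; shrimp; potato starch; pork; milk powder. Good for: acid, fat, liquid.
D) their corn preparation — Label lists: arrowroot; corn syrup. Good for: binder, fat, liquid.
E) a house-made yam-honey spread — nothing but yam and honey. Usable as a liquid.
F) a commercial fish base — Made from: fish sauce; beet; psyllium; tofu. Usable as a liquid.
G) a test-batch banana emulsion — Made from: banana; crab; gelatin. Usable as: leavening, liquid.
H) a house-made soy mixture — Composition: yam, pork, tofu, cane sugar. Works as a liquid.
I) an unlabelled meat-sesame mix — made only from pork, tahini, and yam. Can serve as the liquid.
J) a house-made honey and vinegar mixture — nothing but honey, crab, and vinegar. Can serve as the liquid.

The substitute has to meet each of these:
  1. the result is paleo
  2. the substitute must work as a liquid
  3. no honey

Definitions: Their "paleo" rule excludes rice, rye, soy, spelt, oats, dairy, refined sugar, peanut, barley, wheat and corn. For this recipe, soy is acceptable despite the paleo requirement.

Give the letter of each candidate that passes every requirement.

A, F, G, I

A: soy is permitted under the paleo carve-out; nothing else excluded — OK
B: not usable as a liquid; has cornstarch, so not paleo (and 1 more) — no
C: has milk powder, so not paleo; has honey, so not honey-free — reject
D: has corn syrup, so not paleo — out
E: has honey, so not honey-free — out
F: soy is permitted under the paleo carve-out; nothing else excluded — valid
G: only gelatin, crab and banana; none excluded — OK
H: has cane sugar, so not paleo — no
I: only pork, tahini and yam; none excluded — keep
J: has honey, so not honey-free — out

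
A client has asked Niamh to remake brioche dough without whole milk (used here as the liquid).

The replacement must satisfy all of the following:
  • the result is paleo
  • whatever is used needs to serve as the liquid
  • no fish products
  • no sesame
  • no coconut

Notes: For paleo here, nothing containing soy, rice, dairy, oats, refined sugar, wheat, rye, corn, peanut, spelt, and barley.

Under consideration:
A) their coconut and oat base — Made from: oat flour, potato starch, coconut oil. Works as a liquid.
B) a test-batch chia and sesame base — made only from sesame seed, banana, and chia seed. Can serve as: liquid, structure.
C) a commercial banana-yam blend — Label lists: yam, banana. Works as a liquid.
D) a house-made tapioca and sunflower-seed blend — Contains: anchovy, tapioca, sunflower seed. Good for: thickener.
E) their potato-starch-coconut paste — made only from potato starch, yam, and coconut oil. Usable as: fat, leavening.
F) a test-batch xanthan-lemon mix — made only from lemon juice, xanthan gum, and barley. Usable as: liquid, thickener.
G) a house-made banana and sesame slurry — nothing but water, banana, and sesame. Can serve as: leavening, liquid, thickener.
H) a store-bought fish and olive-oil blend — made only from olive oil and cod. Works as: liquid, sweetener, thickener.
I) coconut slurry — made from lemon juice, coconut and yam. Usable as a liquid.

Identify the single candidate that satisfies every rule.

A: has oat flour, so not paleo; has coconut oil, so not coconut-free — out
B: has sesame seed, so not sesame-free — reject
C: nothing on the exclusion list — OK
D: not usable as a liquid; has anchovy, so not fish-free — reject
E: not usable as a liquid; has coconut oil, so not coconut-free — reject
F: has barley, so not paleo — reject
G: has sesame, so not sesame-free — reject
H: has cod, so not fish-free — out
I: has coconut, so not coconut-free — no

C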